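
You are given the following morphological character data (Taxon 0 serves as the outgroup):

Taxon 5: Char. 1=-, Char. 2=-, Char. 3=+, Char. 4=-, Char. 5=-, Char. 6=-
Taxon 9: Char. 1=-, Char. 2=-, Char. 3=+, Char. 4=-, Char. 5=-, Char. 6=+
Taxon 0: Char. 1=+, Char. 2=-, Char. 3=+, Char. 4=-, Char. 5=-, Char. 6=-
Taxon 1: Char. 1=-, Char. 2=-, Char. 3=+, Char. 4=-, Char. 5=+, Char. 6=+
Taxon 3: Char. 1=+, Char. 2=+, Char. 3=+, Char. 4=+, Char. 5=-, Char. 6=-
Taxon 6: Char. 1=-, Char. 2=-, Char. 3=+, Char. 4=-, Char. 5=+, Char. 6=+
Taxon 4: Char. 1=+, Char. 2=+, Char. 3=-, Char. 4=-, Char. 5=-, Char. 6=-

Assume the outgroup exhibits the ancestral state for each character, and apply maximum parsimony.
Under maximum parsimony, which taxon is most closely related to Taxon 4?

Taxon 3

Character polarity is set by the outgroup: the derived state is whichever differs from the outgroup's state, so for Char. 1, Char. 3 the derived state is '-', and for the remaining characters it is '+'.
Char. 1 (derived state '-') is shared by Taxon 1, Taxon 5, Taxon 6, and Taxon 9 — a synapomorphy uniting that clade.
Char. 2 (derived state '+') is shared by Taxon 3 and Taxon 4 — a synapomorphy uniting that clade.
Char. 3 (derived state '-') is unique to Taxon 4 (autapomorphy; uninformative for grouping).
Char. 4 (derived state '+') is unique to Taxon 3 (autapomorphy; uninformative for grouping).
Char. 5 (derived state '+') is shared by Taxon 1 and Taxon 6 — a synapomorphy uniting that clade.
Char. 6 (derived state '+') is shared by Taxon 1, Taxon 6, and Taxon 9 — a synapomorphy uniting that clade.
Most parsimonious ingroup topology: ((((Taxon 6,Taxon 1),Taxon 9),Taxon 5),(Taxon 4,Taxon 3)).
Taxon 4 and Taxon 3 form a cherry on this tree, so they are sister taxa.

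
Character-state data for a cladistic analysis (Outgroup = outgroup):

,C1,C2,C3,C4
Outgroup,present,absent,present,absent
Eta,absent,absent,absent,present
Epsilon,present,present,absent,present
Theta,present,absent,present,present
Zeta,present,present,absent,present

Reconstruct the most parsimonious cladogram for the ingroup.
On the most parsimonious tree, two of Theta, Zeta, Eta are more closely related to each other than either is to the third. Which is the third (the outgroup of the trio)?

Theta

Character polarity is set by the outgroup: the derived state is whichever differs from the outgroup's state, so for C1, C3 the derived state is 'absent', and for the remaining characters it is 'present'.
C1 (derived state 'absent') is unique to Eta (autapomorphy; uninformative for grouping).
Only Epsilon and Zeta show the derived state 'present' for C2, supporting them as a clade.
C3 (derived state 'absent') is shared by Epsilon, Eta, and Zeta — a synapomorphy uniting that clade.
C4 (derived state 'present') is shared by all ingroup taxa — unites the whole ingroup.
Most parsimonious ingroup topology: ((Eta,(Epsilon,Zeta)),Theta).
Zeta and Eta share a more recent common ancestor with each other than either does with Theta, so Theta is the least closely related of the three.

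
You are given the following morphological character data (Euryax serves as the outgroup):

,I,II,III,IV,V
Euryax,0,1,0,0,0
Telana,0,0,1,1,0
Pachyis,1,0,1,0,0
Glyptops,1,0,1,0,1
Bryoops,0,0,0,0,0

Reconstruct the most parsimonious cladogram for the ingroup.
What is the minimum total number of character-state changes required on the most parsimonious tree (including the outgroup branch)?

5

Character polarity is set by the outgroup: the derived state is whichever differs from the outgroup's state, so for II the derived state is '0', and for the remaining characters it is '1'.
I: derived state '1' in Glyptops and Pachyis only — synapomorphy for {Glyptops, Pachyis}.
All ingroup taxa share the derived state '0' for II; it defines the ingroup but does not resolve relationships within it.
III: derived state '1' in Glyptops, Pachyis, and Telana only — synapomorphy for {Glyptops, Pachyis, Telana}.
IV (derived state '1') is unique to Telana (autapomorphy; uninformative for grouping).
V (derived state '1') is unique to Glyptops (autapomorphy; uninformative for grouping).
Most parsimonious ingroup topology: ((Telana,(Pachyis,Glyptops)),Bryoops).
Changes per character on this tree: I: 1; II: 1; III: 1; IV: 1; V: 1.
Total = 5.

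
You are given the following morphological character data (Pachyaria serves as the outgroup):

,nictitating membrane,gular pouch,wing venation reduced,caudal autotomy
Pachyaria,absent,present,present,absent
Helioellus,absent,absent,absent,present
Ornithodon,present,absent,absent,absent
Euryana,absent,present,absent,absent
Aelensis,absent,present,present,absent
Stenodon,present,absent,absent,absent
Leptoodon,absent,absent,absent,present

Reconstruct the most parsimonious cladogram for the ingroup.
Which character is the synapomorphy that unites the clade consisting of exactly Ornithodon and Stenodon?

nictitating membrane

Character polarity is set by the outgroup: the derived state is whichever differs from the outgroup's state, so for gular pouch, wing venation reduced the derived state is 'absent', and for the remaining characters it is 'present'.
Only Ornithodon and Stenodon show the derived state 'present' for nictitating membrane, supporting them as a clade.
gular pouch: derived state 'absent' in Helioellus, Leptoodon, Ornithodon, and Stenodon only — synapomorphy for {Helioellus, Leptoodon, Ornithodon, Stenodon}.
wing venation reduced (derived state 'absent') is shared by Euryana, Helioellus, Leptoodon, Ornithodon, and Stenodon — a synapomorphy uniting that clade.
Only Helioellus and Leptoodon show the derived state 'present' for caudal autotomy, supporting them as a clade.
Most parsimonious ingroup topology: ((((Helioellus,Leptoodon),(Ornithodon,Stenodon)),Euryana),Aelensis).
The clade {Ornithodon, Stenodon} is supported by nictitating membrane: its derived state 'present' occurs in exactly those taxa and in no other taxon (including the outgroup).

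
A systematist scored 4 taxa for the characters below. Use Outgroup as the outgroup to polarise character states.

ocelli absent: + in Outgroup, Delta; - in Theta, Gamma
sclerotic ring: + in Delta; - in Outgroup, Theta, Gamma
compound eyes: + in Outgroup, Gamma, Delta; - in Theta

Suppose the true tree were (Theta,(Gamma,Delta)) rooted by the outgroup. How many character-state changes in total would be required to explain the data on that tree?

Map each character onto (Theta,(Gamma,Delta)) (rooted by Outgroup) and count the minimum state changes it requires (Fitch parsimony):
ocelli absent: 2; sclerotic ring: 1; compound eyes: 1.
Total tree length = 4.

4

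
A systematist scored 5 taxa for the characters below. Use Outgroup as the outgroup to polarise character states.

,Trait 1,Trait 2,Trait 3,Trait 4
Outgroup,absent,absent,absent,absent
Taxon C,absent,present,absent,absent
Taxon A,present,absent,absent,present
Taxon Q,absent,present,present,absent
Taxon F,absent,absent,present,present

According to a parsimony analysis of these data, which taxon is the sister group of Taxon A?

The outgroup has state 'absent' for every character, so 'present' is the derived state throughout.
Trait 1 (derived state 'present') is unique to Taxon A (autapomorphy; uninformative for grouping).
Trait 2 (derived state 'present') is shared by Taxon C and Taxon Q — a synapomorphy uniting that clade.
Trait 3 groups Taxon F and Taxon Q, which is incompatible with the clades supported by the remaining characters; treating it as convergent (homoplasy) costs fewer steps than any alternative tree.
Trait 4 (derived state 'present') is shared by Taxon A and Taxon F — a synapomorphy uniting that clade.
Most parsimonious ingroup topology: ((Taxon C,Taxon Q),(Taxon A,Taxon F)).
Taxon A and Taxon F form a cherry on this tree, so they are sister taxa.

Taxon F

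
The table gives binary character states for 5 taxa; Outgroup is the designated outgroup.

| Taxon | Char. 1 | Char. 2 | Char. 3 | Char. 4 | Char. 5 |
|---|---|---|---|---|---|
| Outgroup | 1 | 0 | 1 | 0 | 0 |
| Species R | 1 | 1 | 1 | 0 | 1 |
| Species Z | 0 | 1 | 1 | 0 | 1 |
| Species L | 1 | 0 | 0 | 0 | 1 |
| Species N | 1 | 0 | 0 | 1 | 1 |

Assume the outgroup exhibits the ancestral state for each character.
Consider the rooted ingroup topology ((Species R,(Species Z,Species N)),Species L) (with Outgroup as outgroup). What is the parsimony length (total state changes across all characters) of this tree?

Map each character onto ((Species R,(Species Z,Species N)),Species L) (rooted by Outgroup) and count the minimum state changes it requires (Fitch parsimony):
Char. 1: 1; Char. 2: 2; Char. 3: 2; Char. 4: 1; Char. 5: 1.
Total tree length = 7.

7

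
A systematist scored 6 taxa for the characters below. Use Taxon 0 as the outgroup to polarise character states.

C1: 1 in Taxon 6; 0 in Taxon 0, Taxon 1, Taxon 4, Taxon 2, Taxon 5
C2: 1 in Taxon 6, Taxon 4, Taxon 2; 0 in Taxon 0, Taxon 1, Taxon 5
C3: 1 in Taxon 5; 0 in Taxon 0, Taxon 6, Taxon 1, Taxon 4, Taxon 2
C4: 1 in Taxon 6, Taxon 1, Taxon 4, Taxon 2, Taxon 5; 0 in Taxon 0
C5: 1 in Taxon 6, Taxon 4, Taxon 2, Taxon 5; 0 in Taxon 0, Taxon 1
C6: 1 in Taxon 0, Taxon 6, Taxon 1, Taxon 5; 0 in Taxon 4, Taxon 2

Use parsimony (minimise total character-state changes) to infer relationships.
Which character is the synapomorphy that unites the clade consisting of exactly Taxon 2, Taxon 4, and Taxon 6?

C2

Character polarity is set by the outgroup: the derived state is whichever differs from the outgroup's state, so for C6 the derived state is '0', and for the remaining characters it is '1'.
C1: derived state '1' in Taxon 6 only — an autapomorphy, so it tells us nothing about relationships among taxa.
C2 (derived state '1') is shared by Taxon 2, Taxon 4, and Taxon 6 — a synapomorphy uniting that clade.
C3: derived state '1' in Taxon 5 only — an autapomorphy, so it tells us nothing about relationships among taxa.
All ingroup taxa share the derived state '1' for C4; it defines the ingroup but does not resolve relationships within it.
C5: derived state '1' in Taxon 2, Taxon 4, Taxon 5, and Taxon 6 only — synapomorphy for {Taxon 2, Taxon 4, Taxon 5, Taxon 6}.
C6: derived state '0' in Taxon 2 and Taxon 4 only — synapomorphy for {Taxon 2, Taxon 4}.
Most parsimonious ingroup topology: (((Taxon 6,(Taxon 4,Taxon 2)),Taxon 5),Taxon 1).
The clade {Taxon 2, Taxon 4, Taxon 6} is supported by C2: its derived state '1' occurs in exactly those taxa and in no other taxon (including the outgroup).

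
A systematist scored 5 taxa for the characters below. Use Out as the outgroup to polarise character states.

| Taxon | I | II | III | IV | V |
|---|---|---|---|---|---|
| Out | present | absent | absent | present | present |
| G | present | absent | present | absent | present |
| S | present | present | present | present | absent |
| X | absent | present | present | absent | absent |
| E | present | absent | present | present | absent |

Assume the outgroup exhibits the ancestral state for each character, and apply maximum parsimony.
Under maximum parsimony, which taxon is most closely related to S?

X

Character polarity is set by the outgroup: the derived state is whichever differs from the outgroup's state, so for I, IV, V the derived state is 'absent', and for the remaining characters it is 'present'.
I: derived state 'absent' in X only — an autapomorphy, so it tells us nothing about relationships among taxa.
Only S and X show the derived state 'present' for II, supporting them as a clade.
III (derived state 'present') is shared by all ingroup taxa — unites the whole ingroup.
IV (state 'absent') occurs in G and X but conflicts with the nesting implied by the other characters — most parsimoniously interpreted as homoplasy.
V: derived state 'absent' in E, S, and X only — synapomorphy for {E, S, X}.
Most parsimonious ingroup topology: (G,((S,X),E)).
S and X form a cherry on this tree, so they are sister taxa.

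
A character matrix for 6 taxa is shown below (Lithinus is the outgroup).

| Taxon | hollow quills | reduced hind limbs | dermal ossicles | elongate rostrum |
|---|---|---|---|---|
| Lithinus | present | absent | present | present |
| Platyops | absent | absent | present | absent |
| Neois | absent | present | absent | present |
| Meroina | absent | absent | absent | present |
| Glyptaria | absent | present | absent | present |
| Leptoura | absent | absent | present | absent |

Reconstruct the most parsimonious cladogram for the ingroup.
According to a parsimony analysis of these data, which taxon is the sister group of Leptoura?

Character polarity is set by the outgroup: the derived state is whichever differs from the outgroup's state, so for hollow quills, dermal ossicles, elongate rostrum the derived state is 'absent', and for the remaining characters it is 'present'.
All ingroup taxa share the derived state 'absent' for hollow quills; it defines the ingroup but does not resolve relationships within it.
Only Glyptaria and Neois show the derived state 'present' for reduced hind limbs, supporting them as a clade.
dermal ossicles (derived state 'absent') is shared by Glyptaria, Meroina, and Neois — a synapomorphy uniting that clade.
elongate rostrum (derived state 'absent') is shared by Leptoura and Platyops — a synapomorphy uniting that clade.
Most parsimonious ingroup topology: ((Platyops,Leptoura),((Neois,Glyptaria),Meroina)).
Leptoura and Platyops form a cherry on this tree, so they are sister taxa.

Platyops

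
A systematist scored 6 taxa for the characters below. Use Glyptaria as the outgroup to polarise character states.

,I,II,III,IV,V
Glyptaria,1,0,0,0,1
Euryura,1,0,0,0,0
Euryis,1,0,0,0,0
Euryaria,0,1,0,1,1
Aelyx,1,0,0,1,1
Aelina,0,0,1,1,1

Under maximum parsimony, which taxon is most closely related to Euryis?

Character polarity is set by the outgroup: the derived state is whichever differs from the outgroup's state, so for I, V the derived state is '0', and for the remaining characters it is '1'.
I (derived state '0') is shared by Aelina and Euryaria — a synapomorphy uniting that clade.
II (derived state '1') is unique to Euryaria (autapomorphy; uninformative for grouping).
III (derived state '1') is unique to Aelina (autapomorphy; uninformative for grouping).
Only Aelina, Aelyx, and Euryaria show the derived state '1' for IV, supporting them as a clade.
V (derived state '0') is shared by Euryis and Euryura — a synapomorphy uniting that clade.
Most parsimonious ingroup topology: ((Euryura,Euryis),((Euryaria,Aelina),Aelyx)).
Euryis and Euryura form a cherry on this tree, so they are sister taxa.

Euryura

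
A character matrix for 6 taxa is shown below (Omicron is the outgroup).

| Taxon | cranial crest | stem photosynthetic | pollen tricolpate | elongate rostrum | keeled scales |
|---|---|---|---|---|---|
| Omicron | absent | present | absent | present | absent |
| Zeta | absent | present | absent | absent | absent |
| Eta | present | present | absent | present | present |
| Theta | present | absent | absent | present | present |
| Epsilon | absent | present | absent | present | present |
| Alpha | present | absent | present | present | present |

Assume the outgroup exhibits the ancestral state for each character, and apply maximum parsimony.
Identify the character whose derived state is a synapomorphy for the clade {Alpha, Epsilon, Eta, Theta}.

keeled scales

Character polarity is set by the outgroup: the derived state is whichever differs from the outgroup's state, so for stem photosynthetic, elongate rostrum the derived state is 'absent', and for the remaining characters it is 'present'.
cranial crest (derived state 'present') is shared by Alpha, Eta, and Theta — a synapomorphy uniting that clade.
stem photosynthetic: derived state 'absent' in Alpha and Theta only — synapomorphy for {Alpha, Theta}.
pollen tricolpate (derived state 'present') is unique to Alpha (autapomorphy; uninformative for grouping).
elongate rostrum: derived state 'absent' in Zeta only — an autapomorphy, so it tells us nothing about relationships among taxa.
keeled scales (derived state 'present') is shared by Alpha, Epsilon, Eta, and Theta — a synapomorphy uniting that clade.
Most parsimonious ingroup topology: (Zeta,((Eta,(Theta,Alpha)),Epsilon)).
The clade {Alpha, Epsilon, Eta, Theta} is supported by keeled scales: its derived state 'present' occurs in exactly those taxa and in no other taxon (including the outgroup).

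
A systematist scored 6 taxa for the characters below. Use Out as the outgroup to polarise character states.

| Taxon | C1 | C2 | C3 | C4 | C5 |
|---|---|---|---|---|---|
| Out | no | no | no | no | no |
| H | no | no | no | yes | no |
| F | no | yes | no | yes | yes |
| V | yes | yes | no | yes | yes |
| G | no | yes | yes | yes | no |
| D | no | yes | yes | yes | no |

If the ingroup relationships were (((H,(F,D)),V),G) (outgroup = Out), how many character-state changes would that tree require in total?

Map each character onto (((H,(F,D)),V),G) (rooted by Out) and count the minimum state changes it requires (Fitch parsimony):
C1: 1; C2: 2; C3: 2; C4: 1; C5: 2.
Total tree length = 8.

8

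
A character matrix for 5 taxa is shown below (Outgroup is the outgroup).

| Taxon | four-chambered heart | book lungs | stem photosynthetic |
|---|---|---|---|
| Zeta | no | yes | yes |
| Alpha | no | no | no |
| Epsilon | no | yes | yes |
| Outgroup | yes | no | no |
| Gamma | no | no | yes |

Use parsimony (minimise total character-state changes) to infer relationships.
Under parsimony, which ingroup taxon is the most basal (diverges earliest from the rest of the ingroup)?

Alpha

Character polarity is set by the outgroup: the derived state is whichever differs from the outgroup's state, so for four-chambered heart the derived state is 'no', and for the remaining characters it is 'yes'.
four-chambered heart (derived state 'no') is shared by all ingroup taxa — unites the whole ingroup.
book lungs: derived state 'yes' in Epsilon and Zeta only — synapomorphy for {Epsilon, Zeta}.
stem photosynthetic (derived state 'yes') is shared by Epsilon, Gamma, and Zeta — a synapomorphy uniting that clade.
Most parsimonious ingroup topology: (((Zeta,Epsilon),Gamma),Alpha).
Alpha is sister to the clade containing all other ingroup taxa, so it is the earliest-diverging (most basal) ingroup lineage.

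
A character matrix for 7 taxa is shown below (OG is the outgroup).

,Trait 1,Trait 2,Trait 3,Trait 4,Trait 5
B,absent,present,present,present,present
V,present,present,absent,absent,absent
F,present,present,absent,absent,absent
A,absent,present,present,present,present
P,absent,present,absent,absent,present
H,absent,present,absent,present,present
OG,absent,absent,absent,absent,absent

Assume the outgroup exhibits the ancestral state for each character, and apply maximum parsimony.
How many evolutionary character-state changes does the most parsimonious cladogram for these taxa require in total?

The outgroup has state 'absent' for every character, so 'present' is the derived state throughout.
Trait 1: derived state 'present' in F and V only — synapomorphy for {F, V}.
Trait 2 (derived state 'present') is shared by all ingroup taxa — unites the whole ingroup.
Trait 3: derived state 'present' in A and B only — synapomorphy for {A, B}.
Trait 4 (derived state 'present') is shared by A, B, and H — a synapomorphy uniting that clade.
Only A, B, H, and P show the derived state 'present' for Trait 5, supporting them as a clade.
Most parsimonious ingroup topology: ((F,V),(P,(H,(B,A)))).
Changes per character on this tree: Trait 1: 1; Trait 2: 1; Trait 3: 1; Trait 4: 1; Trait 5: 1.
Total = 5.

5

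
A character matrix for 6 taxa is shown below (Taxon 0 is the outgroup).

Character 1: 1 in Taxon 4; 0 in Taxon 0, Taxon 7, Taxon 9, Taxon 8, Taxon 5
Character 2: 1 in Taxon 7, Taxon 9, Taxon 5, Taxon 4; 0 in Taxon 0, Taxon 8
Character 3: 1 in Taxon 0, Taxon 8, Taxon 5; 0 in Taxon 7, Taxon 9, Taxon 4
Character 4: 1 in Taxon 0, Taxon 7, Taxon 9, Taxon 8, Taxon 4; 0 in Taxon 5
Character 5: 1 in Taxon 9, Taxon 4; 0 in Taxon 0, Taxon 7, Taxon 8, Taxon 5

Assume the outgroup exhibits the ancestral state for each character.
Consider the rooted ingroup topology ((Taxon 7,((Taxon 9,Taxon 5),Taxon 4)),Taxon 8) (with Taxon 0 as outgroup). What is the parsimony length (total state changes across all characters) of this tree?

7

Map each character onto ((Taxon 7,((Taxon 9,Taxon 5),Taxon 4)),Taxon 8) (rooted by Taxon 0) and count the minimum state changes it requires (Fitch parsimony):
Character 1: 1; Character 2: 1; Character 3: 2; Character 4: 1; Character 5: 2.
Total tree length = 7.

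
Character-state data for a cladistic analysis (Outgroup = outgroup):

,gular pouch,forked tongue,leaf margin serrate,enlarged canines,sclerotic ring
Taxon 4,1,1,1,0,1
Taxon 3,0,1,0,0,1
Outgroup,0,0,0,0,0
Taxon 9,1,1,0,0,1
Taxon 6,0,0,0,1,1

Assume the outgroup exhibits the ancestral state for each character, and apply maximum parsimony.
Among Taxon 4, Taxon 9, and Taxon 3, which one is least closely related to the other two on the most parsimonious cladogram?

The outgroup has state '0' for every character, so '1' is the derived state throughout.
Only Taxon 4 and Taxon 9 show the derived state '1' for gular pouch, supporting them as a clade.
Only Taxon 3, Taxon 4, and Taxon 9 show the derived state '1' for forked tongue, supporting them as a clade.
leaf margin serrate: derived state '1' in Taxon 4 only — an autapomorphy, so it tells us nothing about relationships among taxa.
enlarged canines (derived state '1') is unique to Taxon 6 (autapomorphy; uninformative for grouping).
All ingroup taxa share the derived state '1' for sclerotic ring; it defines the ingroup but does not resolve relationships within it.
Most parsimonious ingroup topology: (((Taxon 9,Taxon 4),Taxon 3),Taxon 6).
Taxon 9 and Taxon 4 share a more recent common ancestor with each other than either does with Taxon 3, so Taxon 3 is the least closely related of the three.

Taxon 3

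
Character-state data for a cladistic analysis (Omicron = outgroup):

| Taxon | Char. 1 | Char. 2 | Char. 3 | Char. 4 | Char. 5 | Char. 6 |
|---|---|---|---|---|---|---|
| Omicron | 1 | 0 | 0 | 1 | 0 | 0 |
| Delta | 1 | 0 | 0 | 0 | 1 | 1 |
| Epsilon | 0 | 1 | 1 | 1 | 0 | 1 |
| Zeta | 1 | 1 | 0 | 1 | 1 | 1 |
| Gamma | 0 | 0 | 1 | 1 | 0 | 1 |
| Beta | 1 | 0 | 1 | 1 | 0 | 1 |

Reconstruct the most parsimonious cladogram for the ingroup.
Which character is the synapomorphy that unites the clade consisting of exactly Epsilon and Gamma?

Character polarity is set by the outgroup: the derived state is whichever differs from the outgroup's state, so for Char. 1, Char. 4 the derived state is '0', and for the remaining characters it is '1'.
Char. 1: derived state '0' in Epsilon and Gamma only — synapomorphy for {Epsilon, Gamma}.
Char. 2 (state '1') occurs in Epsilon and Zeta but conflicts with the nesting implied by the other characters — most parsimoniously interpreted as homoplasy.
Char. 3 (derived state '1') is shared by Beta, Epsilon, and Gamma — a synapomorphy uniting that clade.
Char. 4: derived state '0' in Delta only — an autapomorphy, so it tells us nothing about relationships among taxa.
Char. 5 (derived state '1') is shared by Delta and Zeta — a synapomorphy uniting that clade.
All ingroup taxa share the derived state '1' for Char. 6; it defines the ingroup but does not resolve relationships within it.
Most parsimonious ingroup topology: ((Delta,Zeta),((Epsilon,Gamma),Beta)).
The clade {Epsilon, Gamma} is supported by Char. 1: its derived state '0' occurs in exactly those taxa and in no other taxon (including the outgroup).

Char. 1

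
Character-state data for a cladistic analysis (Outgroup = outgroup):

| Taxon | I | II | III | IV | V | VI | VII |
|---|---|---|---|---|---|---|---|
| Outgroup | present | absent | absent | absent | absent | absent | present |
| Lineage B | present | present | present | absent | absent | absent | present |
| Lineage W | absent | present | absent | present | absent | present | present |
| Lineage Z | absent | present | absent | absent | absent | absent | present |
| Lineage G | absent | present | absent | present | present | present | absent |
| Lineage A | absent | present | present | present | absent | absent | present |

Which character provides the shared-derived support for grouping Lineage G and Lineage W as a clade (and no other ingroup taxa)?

VI

Character polarity is set by the outgroup: the derived state is whichever differs from the outgroup's state, so for I, VII the derived state is 'absent', and for the remaining characters it is 'present'.
I: derived state 'absent' in Lineage A, Lineage G, Lineage W, and Lineage Z only — synapomorphy for {Lineage A, Lineage G, Lineage W, Lineage Z}.
All ingroup taxa share the derived state 'present' for II; it defines the ingroup but does not resolve relationships within it.
III (state 'present') occurs in Lineage A and Lineage B but conflicts with the nesting implied by the other characters — most parsimoniously interpreted as homoplasy.
Only Lineage A, Lineage G, and Lineage W show the derived state 'present' for IV, supporting them as a clade.
V: derived state 'present' in Lineage G only — an autapomorphy, so it tells us nothing about relationships among taxa.
VI (derived state 'present') is shared by Lineage G and Lineage W — a synapomorphy uniting that clade.
VII (derived state 'absent') is unique to Lineage G (autapomorphy; uninformative for grouping).
Most parsimonious ingroup topology: (Lineage B,(((Lineage W,Lineage G),Lineage A),Lineage Z)).
The clade {Lineage G, Lineage W} is supported by VI: its derived state 'present' occurs in exactly those taxa and in no other taxon (including the outgroup).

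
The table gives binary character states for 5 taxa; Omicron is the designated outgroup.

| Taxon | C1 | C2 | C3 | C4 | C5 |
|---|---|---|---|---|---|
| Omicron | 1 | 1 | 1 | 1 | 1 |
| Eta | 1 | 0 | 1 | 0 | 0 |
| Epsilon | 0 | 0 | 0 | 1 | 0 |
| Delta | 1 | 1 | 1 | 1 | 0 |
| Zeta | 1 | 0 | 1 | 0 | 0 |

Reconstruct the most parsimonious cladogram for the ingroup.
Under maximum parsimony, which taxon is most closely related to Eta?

Zeta

The outgroup has state '1' for every character, so '0' is the derived state throughout.
C1 (derived state '0') is unique to Epsilon (autapomorphy; uninformative for grouping).
C2: derived state '0' in Epsilon, Eta, and Zeta only — synapomorphy for {Epsilon, Eta, Zeta}.
C3 (derived state '0') is unique to Epsilon (autapomorphy; uninformative for grouping).
Only Eta and Zeta show the derived state '0' for C4, supporting them as a clade.
C5 (derived state '0') is shared by all ingroup taxa — unites the whole ingroup.
Most parsimonious ingroup topology: (((Eta,Zeta),Epsilon),Delta).
Eta and Zeta form a cherry on this tree, so they are sister taxa.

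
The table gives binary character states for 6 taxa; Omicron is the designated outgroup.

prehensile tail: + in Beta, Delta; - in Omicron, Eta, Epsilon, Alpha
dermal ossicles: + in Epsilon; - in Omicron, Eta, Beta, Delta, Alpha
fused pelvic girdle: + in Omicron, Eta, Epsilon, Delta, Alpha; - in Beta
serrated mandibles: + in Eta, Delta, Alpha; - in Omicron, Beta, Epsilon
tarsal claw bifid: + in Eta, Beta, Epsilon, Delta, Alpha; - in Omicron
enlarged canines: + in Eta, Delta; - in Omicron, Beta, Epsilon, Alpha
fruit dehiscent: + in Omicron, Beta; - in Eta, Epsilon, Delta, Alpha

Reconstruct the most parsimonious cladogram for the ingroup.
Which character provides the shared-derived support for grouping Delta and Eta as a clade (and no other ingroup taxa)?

Character polarity is set by the outgroup: the derived state is whichever differs from the outgroup's state, so for fused pelvic girdle, fruit dehiscent the derived state is '-', and for the remaining characters it is '+'.
prehensile tail (state '+') occurs in Beta and Delta but conflicts with the nesting implied by the other characters — most parsimoniously interpreted as homoplasy.
dermal ossicles: derived state '+' in Epsilon only — an autapomorphy, so it tells us nothing about relationships among taxa.
fused pelvic girdle: derived state '-' in Beta only — an autapomorphy, so it tells us nothing about relationships among taxa.
serrated mandibles: derived state '+' in Alpha, Delta, and Eta only — synapomorphy for {Alpha, Delta, Eta}.
All ingroup taxa share the derived state '+' for tarsal claw bifid; it defines the ingroup but does not resolve relationships within it.
enlarged canines: derived state '+' in Delta and Eta only — synapomorphy for {Delta, Eta}.
fruit dehiscent (derived state '-') is shared by Alpha, Delta, Epsilon, and Eta — a synapomorphy uniting that clade.
Most parsimonious ingroup topology: ((((Eta,Delta),Alpha),Epsilon),Beta).
The clade {Delta, Eta} is supported by enlarged canines: its derived state '+' occurs in exactly those taxa and in no other taxon (including the outgroup).

enlarged canines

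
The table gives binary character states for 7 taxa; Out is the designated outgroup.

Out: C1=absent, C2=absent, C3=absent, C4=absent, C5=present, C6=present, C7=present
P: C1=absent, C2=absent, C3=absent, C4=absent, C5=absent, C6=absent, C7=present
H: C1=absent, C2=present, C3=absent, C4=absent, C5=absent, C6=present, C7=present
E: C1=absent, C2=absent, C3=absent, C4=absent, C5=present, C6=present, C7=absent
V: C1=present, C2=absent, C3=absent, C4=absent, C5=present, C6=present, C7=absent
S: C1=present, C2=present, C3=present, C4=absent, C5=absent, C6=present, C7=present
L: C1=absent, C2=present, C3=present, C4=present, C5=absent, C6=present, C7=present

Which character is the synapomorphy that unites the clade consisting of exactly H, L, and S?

Character polarity is set by the outgroup: the derived state is whichever differs from the outgroup's state, so for C5, C6, C7 the derived state is 'absent', and for the remaining characters it is 'present'.
C1 (state 'present') occurs in S and V but conflicts with the nesting implied by the other characters — most parsimoniously interpreted as homoplasy.
C2 (derived state 'present') is shared by H, L, and S — a synapomorphy uniting that clade.
C3: derived state 'present' in L and S only — synapomorphy for {L, S}.
C4: derived state 'present' in L only — an autapomorphy, so it tells us nothing about relationships among taxa.
Only H, L, P, and S show the derived state 'absent' for C5, supporting them as a clade.
C6: derived state 'absent' in P only — an autapomorphy, so it tells us nothing about relationships among taxa.
C7 (derived state 'absent') is shared by E and V — a synapomorphy uniting that clade.
Most parsimonious ingroup topology: ((P,(H,(S,L))),(E,V)).
The clade {H, L, S} is supported by C2: its derived state 'present' occurs in exactly those taxa and in no other taxon (including the outgroup).

C2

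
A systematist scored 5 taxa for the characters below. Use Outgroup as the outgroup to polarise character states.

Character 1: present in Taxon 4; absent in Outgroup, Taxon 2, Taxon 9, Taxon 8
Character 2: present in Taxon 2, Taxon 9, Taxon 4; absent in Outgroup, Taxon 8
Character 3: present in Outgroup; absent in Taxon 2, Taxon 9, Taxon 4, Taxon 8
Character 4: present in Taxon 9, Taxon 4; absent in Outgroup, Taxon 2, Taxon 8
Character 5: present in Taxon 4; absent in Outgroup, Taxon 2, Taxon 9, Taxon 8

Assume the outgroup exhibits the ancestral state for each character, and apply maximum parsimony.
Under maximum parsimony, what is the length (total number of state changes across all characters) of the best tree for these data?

5

Character polarity is set by the outgroup: the derived state is whichever differs from the outgroup's state, so for Character 3 the derived state is 'absent', and for the remaining characters it is 'present'.
Character 1 (derived state 'present') is unique to Taxon 4 (autapomorphy; uninformative for grouping).
Only Taxon 2, Taxon 4, and Taxon 9 show the derived state 'present' for Character 2, supporting them as a clade.
Character 3 (derived state 'absent') is shared by all ingroup taxa — unites the whole ingroup.
Only Taxon 4 and Taxon 9 show the derived state 'present' for Character 4, supporting them as a clade.
Character 5 (derived state 'present') is unique to Taxon 4 (autapomorphy; uninformative for grouping).
Most parsimonious ingroup topology: ((Taxon 2,(Taxon 9,Taxon 4)),Taxon 8).
Changes per character on this tree: Character 1: 1; Character 2: 1; Character 3: 1; Character 4: 1; Character 5: 1.
Total = 5.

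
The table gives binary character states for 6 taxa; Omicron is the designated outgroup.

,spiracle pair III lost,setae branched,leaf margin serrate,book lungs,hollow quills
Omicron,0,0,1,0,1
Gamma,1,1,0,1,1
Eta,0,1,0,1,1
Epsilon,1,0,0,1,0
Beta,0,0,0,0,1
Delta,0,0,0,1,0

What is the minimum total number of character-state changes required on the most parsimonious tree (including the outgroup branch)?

6

Character polarity is set by the outgroup: the derived state is whichever differs from the outgroup's state, so for leaf margin serrate, hollow quills the derived state is '0', and for the remaining characters it is '1'.
spiracle pair III lost (state '1') occurs in Epsilon and Gamma but conflicts with the nesting implied by the other characters — most parsimoniously interpreted as homoplasy.
Only Eta and Gamma show the derived state '1' for setae branched, supporting them as a clade.
All ingroup taxa share the derived state '0' for leaf margin serrate; it defines the ingroup but does not resolve relationships within it.
book lungs: derived state '1' in Delta, Epsilon, Eta, and Gamma only — synapomorphy for {Delta, Epsilon, Eta, Gamma}.
hollow quills: derived state '0' in Delta and Epsilon only — synapomorphy for {Delta, Epsilon}.
Most parsimonious ingroup topology: (((Gamma,Eta),(Epsilon,Delta)),Beta).
Changes per character on this tree: spiracle pair III lost: 2; setae branched: 1; leaf margin serrate: 1; book lungs: 1; hollow quills: 1.
Total = 6.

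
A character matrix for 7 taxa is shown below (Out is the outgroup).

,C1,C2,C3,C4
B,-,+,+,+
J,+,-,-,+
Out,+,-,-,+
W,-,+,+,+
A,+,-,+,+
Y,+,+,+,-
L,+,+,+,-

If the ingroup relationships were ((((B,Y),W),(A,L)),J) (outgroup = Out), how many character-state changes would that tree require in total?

7

Map each character onto ((((B,Y),W),(A,L)),J) (rooted by Out) and count the minimum state changes it requires (Fitch parsimony):
C1: 2; C2: 2; C3: 1; C4: 2.
Total tree length = 7.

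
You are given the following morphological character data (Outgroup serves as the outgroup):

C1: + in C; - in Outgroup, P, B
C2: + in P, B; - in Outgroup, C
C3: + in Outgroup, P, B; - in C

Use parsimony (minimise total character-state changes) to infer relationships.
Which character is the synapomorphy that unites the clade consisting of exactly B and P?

Character polarity is set by the outgroup: the derived state is whichever differs from the outgroup's state, so for C3 the derived state is '-', and for the remaining characters it is '+'.
C1 (derived state '+') is unique to C (autapomorphy; uninformative for grouping).
Only B and P show the derived state '+' for C2, supporting them as a clade.
C3: derived state '-' in C only — an autapomorphy, so it tells us nothing about relationships among taxa.
Most parsimonious ingroup topology: (C,(B,P)).
The clade {B, P} is supported by C2: its derived state '+' occurs in exactly those taxa and in no other taxon (including the outgroup).

C2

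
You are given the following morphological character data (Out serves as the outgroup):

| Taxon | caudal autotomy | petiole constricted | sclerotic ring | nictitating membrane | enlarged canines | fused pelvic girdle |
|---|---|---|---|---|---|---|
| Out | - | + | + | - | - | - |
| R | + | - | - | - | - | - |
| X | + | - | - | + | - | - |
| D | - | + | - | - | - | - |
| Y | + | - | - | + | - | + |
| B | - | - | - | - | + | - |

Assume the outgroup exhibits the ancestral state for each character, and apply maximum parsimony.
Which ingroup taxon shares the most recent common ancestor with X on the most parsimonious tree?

Y

Character polarity is set by the outgroup: the derived state is whichever differs from the outgroup's state, so for petiole constricted, sclerotic ring the derived state is '-', and for the remaining characters it is '+'.
Only R, X, and Y show the derived state '+' for caudal autotomy, supporting them as a clade.
petiole constricted: derived state '-' in B, R, X, and Y only — synapomorphy for {B, R, X, Y}.
All ingroup taxa share the derived state '-' for sclerotic ring; it defines the ingroup but does not resolve relationships within it.
Only X and Y show the derived state '+' for nictitating membrane, supporting them as a clade.
enlarged canines (derived state '+') is unique to B (autapomorphy; uninformative for grouping).
fused pelvic girdle (derived state '+') is unique to Y (autapomorphy; uninformative for grouping).
Most parsimonious ingroup topology: (((R,(X,Y)),B),D).
X and Y form a cherry on this tree, so they are sister taxa.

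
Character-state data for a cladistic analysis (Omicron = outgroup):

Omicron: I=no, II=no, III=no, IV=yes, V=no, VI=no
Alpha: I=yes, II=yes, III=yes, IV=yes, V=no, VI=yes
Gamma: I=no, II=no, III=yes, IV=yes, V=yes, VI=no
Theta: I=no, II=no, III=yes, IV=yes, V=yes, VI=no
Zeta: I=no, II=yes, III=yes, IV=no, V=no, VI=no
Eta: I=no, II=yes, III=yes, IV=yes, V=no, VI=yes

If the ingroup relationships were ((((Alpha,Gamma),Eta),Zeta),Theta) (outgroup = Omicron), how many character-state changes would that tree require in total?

9

Map each character onto ((((Alpha,Gamma),Eta),Zeta),Theta) (rooted by Omicron) and count the minimum state changes it requires (Fitch parsimony):
I: 1; II: 2; III: 1; IV: 1; V: 2; VI: 2.
Total tree length = 9.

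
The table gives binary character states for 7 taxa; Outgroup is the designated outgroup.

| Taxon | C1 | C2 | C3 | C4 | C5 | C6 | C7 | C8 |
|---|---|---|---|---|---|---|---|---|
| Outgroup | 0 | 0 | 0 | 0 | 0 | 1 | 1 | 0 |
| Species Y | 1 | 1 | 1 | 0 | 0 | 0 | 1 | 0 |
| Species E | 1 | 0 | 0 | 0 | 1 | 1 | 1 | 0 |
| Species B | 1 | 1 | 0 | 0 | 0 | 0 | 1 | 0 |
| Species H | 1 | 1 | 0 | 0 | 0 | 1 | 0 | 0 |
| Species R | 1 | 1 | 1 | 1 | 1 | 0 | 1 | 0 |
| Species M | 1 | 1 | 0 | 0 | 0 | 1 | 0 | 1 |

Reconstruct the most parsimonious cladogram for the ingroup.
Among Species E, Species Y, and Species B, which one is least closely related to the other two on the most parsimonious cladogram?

Character polarity is set by the outgroup: the derived state is whichever differs from the outgroup's state, so for C6, C7 the derived state is '0', and for the remaining characters it is '1'.
C1 (derived state '1') is shared by all ingroup taxa — unites the whole ingroup.
C2: derived state '1' in Species B, Species H, Species M, Species R, and Species Y only — synapomorphy for {Species B, Species H, Species M, Species R, Species Y}.
Only Species R and Species Y show the derived state '1' for C3, supporting them as a clade.
C4 (derived state '1') is unique to Species R (autapomorphy; uninformative for grouping).
C5 (state '1') occurs in Species E and Species R but conflicts with the nesting implied by the other characters — most parsimoniously interpreted as homoplasy.
C6: derived state '0' in Species B, Species R, and Species Y only — synapomorphy for {Species B, Species R, Species Y}.
Only Species H and Species M show the derived state '0' for C7, supporting them as a clade.
C8 (derived state '1') is unique to Species M (autapomorphy; uninformative for grouping).
Most parsimonious ingroup topology: ((((Species Y,Species R),Species B),(Species H,Species M)),Species E).
Species B and Species Y share a more recent common ancestor with each other than either does with Species E, so Species E is the least closely related of the three.

Species E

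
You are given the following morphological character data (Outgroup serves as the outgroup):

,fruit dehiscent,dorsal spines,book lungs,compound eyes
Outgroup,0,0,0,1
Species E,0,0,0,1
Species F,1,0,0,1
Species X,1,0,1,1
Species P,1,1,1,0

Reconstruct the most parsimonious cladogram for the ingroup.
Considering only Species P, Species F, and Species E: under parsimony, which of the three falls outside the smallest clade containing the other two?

Species E

Character polarity is set by the outgroup: the derived state is whichever differs from the outgroup's state, so for compound eyes the derived state is '0', and for the remaining characters it is '1'.
fruit dehiscent (derived state '1') is shared by Species F, Species P, and Species X — a synapomorphy uniting that clade.
dorsal spines: derived state '1' in Species P only — an autapomorphy, so it tells us nothing about relationships among taxa.
Only Species P and Species X show the derived state '1' for book lungs, supporting them as a clade.
compound eyes (derived state '0') is unique to Species P (autapomorphy; uninformative for grouping).
Most parsimonious ingroup topology: (Species E,(Species F,(Species X,Species P))).
Species F and Species P share a more recent common ancestor with each other than either does with Species E, so Species E is the least closely related of the three.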